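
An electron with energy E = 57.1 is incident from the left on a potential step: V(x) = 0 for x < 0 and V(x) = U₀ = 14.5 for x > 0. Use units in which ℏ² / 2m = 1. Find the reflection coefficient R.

On each side the TISE gives plane waves with k = √(2m(E − V))/ℏ: k₁ = √(2·½·57.1) = 7.556, k₂ = √(2·½·42.6) = 6.527.
Continuity of ψ and ψ′ at the step yields the reflection amplitude r = (k₁ − k₂)/(k₁ + k₂) = 0.07311; thus R = |r|² = 0.005345, T = 0.9947.

R = 0.00534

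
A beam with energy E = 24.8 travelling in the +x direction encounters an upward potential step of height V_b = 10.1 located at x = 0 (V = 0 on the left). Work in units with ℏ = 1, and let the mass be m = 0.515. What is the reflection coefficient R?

On each side the TISE gives plane waves with k = √(2m(E − V))/ℏ: k₁ = √(2·0.515·24.8) = 5.054, k₂ = √(2·0.515·14.7) = 3.891.
Matching ψ and ψ′ at x = 0 gives r = (k₁ − k₂)/(k₁ + k₂), so R = r² = 0.01690 and T = 1 − R = 0.9831.

R = 0.0169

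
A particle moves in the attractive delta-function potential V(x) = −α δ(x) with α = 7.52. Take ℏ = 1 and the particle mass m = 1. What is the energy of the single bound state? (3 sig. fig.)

E = -28.3

For x ≠ 0 the bound state is ψ ∝ e^{−κ|x|}; integrating the TISE across the delta gives the cusp condition 2κ = 2mα/ℏ², so κ = 7.520.
Then E = −ℏ²κ²/(2m) = −mα²/(2ℏ²) = -28.28.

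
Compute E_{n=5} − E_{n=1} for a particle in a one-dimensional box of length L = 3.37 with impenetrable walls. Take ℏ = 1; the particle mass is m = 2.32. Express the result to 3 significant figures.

ΔE = 4.50

E_n = n²π²ℏ²/(2mL²), so ΔE = (5² − 1²) π²ℏ²/(2mL²).
ΔE = 24 × π² / (2 × 2.32 × 3.37²) = 4.495.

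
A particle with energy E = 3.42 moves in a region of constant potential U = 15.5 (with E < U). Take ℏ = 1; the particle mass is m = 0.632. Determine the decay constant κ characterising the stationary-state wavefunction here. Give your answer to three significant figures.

κ = 3.91

Since E < U the TISE in this region is ψ'' = κ²ψ with κ = √(2m(U − E))/ℏ.
κ = √(2 × 0.632 × 12.08) = 3.908.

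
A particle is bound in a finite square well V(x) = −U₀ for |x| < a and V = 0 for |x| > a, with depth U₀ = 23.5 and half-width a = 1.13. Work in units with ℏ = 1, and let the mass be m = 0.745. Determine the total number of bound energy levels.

N = 5

The dimensionless depth is z₀ = a√(2mU₀)/ℏ = 1.13 × √(35.02) = 6.687.
The even/odd transcendental equations gain one root per π/2 in z₀, giving N = 1 + ⌊2z₀/π⌋ = 1 + ⌊4.257⌋ = 5.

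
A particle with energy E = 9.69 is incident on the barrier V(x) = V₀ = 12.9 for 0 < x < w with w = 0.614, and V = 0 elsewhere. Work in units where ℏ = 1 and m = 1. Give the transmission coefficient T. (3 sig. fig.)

E < V₀: inside the barrier ψ ∝ e^{±κx} with κ = √(2m(V₀ − E))/ℏ = 2.534.
κw = 1.556, sinh(κw) = 2.264.
Matching ψ, ψ′ at both faces gives T = [1 + V₀² sinh²(κw) / (4E(V₀ − E))]⁻¹ = 1/7.854 = 0.127.

T = 0.127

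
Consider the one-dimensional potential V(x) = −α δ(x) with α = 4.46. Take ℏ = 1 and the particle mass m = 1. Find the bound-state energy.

E = -9.95

For x ≠ 0 the bound state is ψ ∝ e^{−κ|x|}; integrating the TISE across the delta gives the cusp condition 2κ = 2mα/ℏ², so κ = 4.460.
Then E = −ℏ²κ²/(2m) = −mα²/(2ℏ²) = -9.946.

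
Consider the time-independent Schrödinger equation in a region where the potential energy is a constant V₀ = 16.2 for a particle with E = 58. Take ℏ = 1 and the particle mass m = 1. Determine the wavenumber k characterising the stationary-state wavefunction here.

k = 9.14

With E > V₀ the solution is oscillatory, ψ ∝ e^{±ikx} with k = √(2m(E − V₀))/ℏ.
k = √(2 × 1 × 41.8) = 9.143.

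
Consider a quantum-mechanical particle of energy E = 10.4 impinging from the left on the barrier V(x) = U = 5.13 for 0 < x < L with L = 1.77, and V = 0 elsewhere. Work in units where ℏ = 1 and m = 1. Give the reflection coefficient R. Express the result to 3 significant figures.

E > U: inside the barrier k₂ = √(2m(E − U))/ℏ = 3.247, k₂L = 5.746.
T = [1 + U² sin²(k₂L) / (4E(E − U))]⁻¹ = 1/1.031 = 0.970.
R = 1 − T = 0.0304.

R = 0.0304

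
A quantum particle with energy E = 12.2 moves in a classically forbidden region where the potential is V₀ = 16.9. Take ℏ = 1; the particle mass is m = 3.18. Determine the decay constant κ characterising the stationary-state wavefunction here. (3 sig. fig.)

Since E < V₀ the TISE in this region is ψ'' = κ²ψ with κ = √(2m(V₀ − E))/ℏ.
κ = √(2 × 3.18 × 4.7) = 5.467.

κ = 5.47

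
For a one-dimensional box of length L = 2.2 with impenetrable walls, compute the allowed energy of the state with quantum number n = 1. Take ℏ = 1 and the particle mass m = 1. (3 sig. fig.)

The infinite-well eigenfunctions ψ_n = √(2/L) sin(nπx/L) vanish at both walls, giving E_n = n²π²ℏ²/(2mL²).
E_1 = 1² × π² / (2 × 1 × 2.2²) = 1.020.

E = 1.02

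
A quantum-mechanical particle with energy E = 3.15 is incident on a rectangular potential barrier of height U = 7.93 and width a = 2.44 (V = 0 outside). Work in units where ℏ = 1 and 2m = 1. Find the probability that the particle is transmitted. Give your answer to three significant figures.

T = 0.0000891

Since E < U the interior solution is evanescent with decay constant κ = √(2m(U − E))/ℏ = 2.186.
κa = 5.335, sinh(κa) = 103.7.
The exact tunnelling result is T⁻¹ = 1 + U² sinh²(κa) / [4E(U − E)] = 11230, so T = 0.0000891.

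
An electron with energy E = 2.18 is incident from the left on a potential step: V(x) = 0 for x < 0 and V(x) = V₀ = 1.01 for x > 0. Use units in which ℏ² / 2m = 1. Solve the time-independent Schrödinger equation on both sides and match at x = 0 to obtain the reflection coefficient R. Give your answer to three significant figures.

The wavenumbers are k₁ = √(2mE)/ℏ = 1.476 on the left and k₂ = √(2m(E − V₀))/ℏ = 1.082 on the right.
Continuity of ψ and ψ′ at the step yields the reflection amplitude r = (k₁ − k₂)/(k₁ + k₂) = 0.1543; thus R = |r|² = 0.02382, T = 0.9762.

R = 0.0238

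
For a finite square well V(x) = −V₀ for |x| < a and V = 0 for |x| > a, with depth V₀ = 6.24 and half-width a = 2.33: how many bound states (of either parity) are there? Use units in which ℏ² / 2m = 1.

N = 4

The dimensionless depth is z₀ = a√(2mV₀)/ℏ = 2.33 × √(6.240) = 5.820.
The even/odd transcendental equations gain one root per π/2 in z₀, giving N = 1 + ⌊2z₀/π⌋ = 1 + ⌊3.705⌋ = 4.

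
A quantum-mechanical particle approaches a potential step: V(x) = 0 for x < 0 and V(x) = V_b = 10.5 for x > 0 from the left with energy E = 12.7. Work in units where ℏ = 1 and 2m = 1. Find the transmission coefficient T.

T = 0.830

The wavenumbers are k₁ = √(2mE)/ℏ = 3.564 on the left and k₂ = √(2m(E − V_b))/ℏ = 1.483 on the right.
Matching ψ and ψ′ at x = 0 gives r = (k₁ − k₂)/(k₁ + k₂), so R = r² = 0.1699 and T = 1 − R = 0.8301.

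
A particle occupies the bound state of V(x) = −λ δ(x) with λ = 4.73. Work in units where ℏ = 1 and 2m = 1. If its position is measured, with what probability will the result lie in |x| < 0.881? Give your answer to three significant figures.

P = 0.985

The normalised bound state is ψ = √κ e^{−κ|x|} with κ = mλ/ℏ² = 2.365.
P(|x| < d) = ∫_{−d}^{d} κ e^{−2κ|x|} dx = 1 − e^{−2κd} = 1 − e^{−4.167} = 0.9845.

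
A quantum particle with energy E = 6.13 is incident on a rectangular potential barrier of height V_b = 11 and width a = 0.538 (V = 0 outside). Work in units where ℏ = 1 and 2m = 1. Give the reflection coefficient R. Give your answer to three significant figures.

Since E < V_b the interior solution is evanescent with decay constant κ = √(2m(V_b − E))/ℏ = 2.207.
κa = 1.187, sinh(κa) = 1.487.
The exact tunnelling result is T⁻¹ = 1 + V_b² sinh²(κa) / [4E(V_b − E)] = 3.239, so T = 0.309.
R = 1 − T = 0.691.

R = 0.691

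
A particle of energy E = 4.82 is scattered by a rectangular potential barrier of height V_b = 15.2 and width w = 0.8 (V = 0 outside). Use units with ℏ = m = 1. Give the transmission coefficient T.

Since E < V_b the interior solution is evanescent with decay constant κ = √(2m(V_b − E))/ℏ = 4.556.
κw = 3.645, sinh(κw) = 19.13.
Matching ψ, ψ′ at both faces gives T = [1 + V_b² sinh²(κw) / (4E(V_b − E))]⁻¹ = 1/423.5 = 0.00236.

T = 0.00236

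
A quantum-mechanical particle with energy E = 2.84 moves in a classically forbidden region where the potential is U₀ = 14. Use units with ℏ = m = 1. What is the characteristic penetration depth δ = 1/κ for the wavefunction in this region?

δ = 0.212

Since E < U₀ the TISE in this region is ψ'' = κ²ψ with κ = √(2m(U₀ − E))/ℏ.
κ = √(2 × 1 × 11.16) = 4.724. The penetration depth is δ = 1/κ = 0.212.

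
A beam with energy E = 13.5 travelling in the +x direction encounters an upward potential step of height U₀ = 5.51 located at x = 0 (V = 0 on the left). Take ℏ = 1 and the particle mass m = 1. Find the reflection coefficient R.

The wavenumbers are k₁ = √(2mE)/ℏ = 5.196 on the left and k₂ = √(2m(E − U₀))/ℏ = 3.997 on the right.
Continuity of ψ and ψ′ at the step yields the reflection amplitude r = (k₁ − k₂)/(k₁ + k₂) = 0.1304; thus R = |r|² = 0.01700, T = 0.9830.

R = 0.0170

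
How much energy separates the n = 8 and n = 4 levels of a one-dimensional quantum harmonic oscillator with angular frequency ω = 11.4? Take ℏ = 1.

ΔE = 45.6

E_n = ℏω(n + ½), so ΔE = (8 − 4) ℏω = 4 × 11.4 = 45.60.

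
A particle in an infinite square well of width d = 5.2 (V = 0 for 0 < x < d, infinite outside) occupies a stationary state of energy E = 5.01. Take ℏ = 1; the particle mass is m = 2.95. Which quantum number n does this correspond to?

n = 9

From E_n = n²π²ℏ²/(2md²) invert to n = √(2md²E)/(πℏ).
n = (5.2/π) × √(2 × 2.95 × 5.01) = 8.999 → n = 9.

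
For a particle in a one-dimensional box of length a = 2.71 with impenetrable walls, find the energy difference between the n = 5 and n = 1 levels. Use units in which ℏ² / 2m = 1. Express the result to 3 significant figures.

ΔE = 32.3

E_n = n²π²ℏ²/(2ma²), so ΔE = (5² − 1²) π²ℏ²/(2ma²).
ΔE = 24 × π² / (2 × 0.5 × 2.71²) = 32.25.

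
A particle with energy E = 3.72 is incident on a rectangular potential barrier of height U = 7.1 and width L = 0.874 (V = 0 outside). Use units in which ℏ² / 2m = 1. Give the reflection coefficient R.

R = 0.852

E < U: inside the barrier ψ ∝ e^{±κx} with κ = √(2m(U − E))/ℏ = 1.838.
κL = 1.607, sinh(κL) = 2.393.
The exact tunnelling result is T⁻¹ = 1 + U² sinh²(κL) / [4E(U − E)] = 6.741, so T = 0.148.
R = 1 − T = 0.852.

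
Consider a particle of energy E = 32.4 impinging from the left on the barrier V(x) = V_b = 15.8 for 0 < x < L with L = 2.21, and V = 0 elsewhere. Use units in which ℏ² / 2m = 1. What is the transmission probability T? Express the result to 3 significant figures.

E > V_b: inside the barrier k₂ = √(2m(E − V_b))/ℏ = 4.074, k₂L = 9.004.
T = [1 + V_b² sin²(k₂L) / (4E(E − V_b))]⁻¹ = 1/1.019 = 0.981.

T = 0.981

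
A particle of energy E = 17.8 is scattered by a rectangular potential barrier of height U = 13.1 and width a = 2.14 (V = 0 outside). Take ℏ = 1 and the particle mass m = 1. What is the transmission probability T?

T = 0.963

E > U: inside the barrier k₂ = √(2m(E − U))/ℏ = 3.066, k₂a = 6.561.
T = [1 + U² sin²(k₂a) / (4E(E − U))]⁻¹ = 1/1.039 = 0.963.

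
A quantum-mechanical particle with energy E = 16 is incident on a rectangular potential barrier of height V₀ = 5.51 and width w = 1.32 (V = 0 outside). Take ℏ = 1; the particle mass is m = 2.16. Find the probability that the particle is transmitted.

T = 0.988

E > V₀: inside the barrier k₂ = √(2m(E − V₀))/ℏ = 6.732, k₂w = 8.886.
Matching at both interfaces gives T⁻¹ = 1 + V₀² sin²(k₂w) / [4E(E − V₀)] = 1.012, hence T = 0.988.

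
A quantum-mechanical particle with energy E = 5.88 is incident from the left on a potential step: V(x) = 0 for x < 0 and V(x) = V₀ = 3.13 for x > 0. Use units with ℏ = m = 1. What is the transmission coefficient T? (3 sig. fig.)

T = 0.965

On each side the TISE gives plane waves with k = √(2m(E − V))/ℏ: k₁ = √(2·1·5.88) = 3.429, k₂ = √(2·1·2.75) = 2.345.
Continuity of ψ and ψ′ at the step yields the reflection amplitude r = (k₁ − k₂)/(k₁ + k₂) = 0.1877; thus R = |r|² = 0.03524, T = 0.9648.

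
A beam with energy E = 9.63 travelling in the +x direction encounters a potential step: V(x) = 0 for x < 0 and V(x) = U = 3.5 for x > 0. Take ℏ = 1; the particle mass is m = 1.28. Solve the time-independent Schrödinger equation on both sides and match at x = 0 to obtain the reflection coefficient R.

The wavenumbers are k₁ = √(2mE)/ℏ = 4.965 on the left and k₂ = √(2m(E − U))/ℏ = 3.961 on the right.
Continuity of ψ and ψ′ at the step yields the reflection amplitude r = (k₁ − k₂)/(k₁ + k₂) = 0.1124; thus R = |r|² = 0.01264, T = 0.9874.

R = 0.0126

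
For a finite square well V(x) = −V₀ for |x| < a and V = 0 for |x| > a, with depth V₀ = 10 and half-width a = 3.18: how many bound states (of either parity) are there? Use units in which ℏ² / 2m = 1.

N = 7

Define the well-strength parameter z₀ = (a/ℏ)√(2mV₀) = 3.18 × √(2·0.5·10) = 10.06.
A new bound state (alternating even/odd) appears each time z₀ passes a multiple of π/2, so N = ⌊2z₀/π⌋ + 1 = ⌊6.402⌋ + 1 = 7.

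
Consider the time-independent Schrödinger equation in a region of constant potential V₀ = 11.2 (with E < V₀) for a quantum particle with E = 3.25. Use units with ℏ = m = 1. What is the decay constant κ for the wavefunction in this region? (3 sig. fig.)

Since E < V₀ the TISE in this region is ψ'' = κ²ψ with κ = √(2m(V₀ − E))/ℏ.
κ = √(2 × 1 × 7.95) = 3.987.

κ = 3.99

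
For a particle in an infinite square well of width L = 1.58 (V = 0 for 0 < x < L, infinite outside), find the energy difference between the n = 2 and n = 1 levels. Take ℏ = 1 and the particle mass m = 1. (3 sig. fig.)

ΔE = 5.93

E_n = n²π²ℏ²/(2mL²), so ΔE = (2² − 1²) π²ℏ²/(2mL²).
ΔE = 3 × π² / (2 × 1 × 1.58²) = 5.930.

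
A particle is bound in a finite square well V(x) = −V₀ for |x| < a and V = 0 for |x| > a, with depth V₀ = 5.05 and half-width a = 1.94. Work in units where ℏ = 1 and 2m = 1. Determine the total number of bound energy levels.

The dimensionless depth is z₀ = a√(2mV₀)/ℏ = 1.94 × √(5.050) = 4.360.
A new bound state (alternating even/odd) appears each time z₀ passes a multiple of π/2, so N = ⌊2z₀/π⌋ + 1 = ⌊2.775⌋ + 1 = 3.

N = 3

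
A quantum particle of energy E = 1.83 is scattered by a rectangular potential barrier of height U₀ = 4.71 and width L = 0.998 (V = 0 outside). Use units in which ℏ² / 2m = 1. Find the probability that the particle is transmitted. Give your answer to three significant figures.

Since E < U₀ the interior solution is evanescent with decay constant κ = √(2m(U₀ − E))/ℏ = 1.697.
κL = 1.694, sinh(κL) = 2.628.
Matching ψ, ψ′ at both faces gives T = [1 + U₀² sinh²(κL) / (4E(U₀ − E))]⁻¹ = 1/8.266 = 0.121.

T = 0.121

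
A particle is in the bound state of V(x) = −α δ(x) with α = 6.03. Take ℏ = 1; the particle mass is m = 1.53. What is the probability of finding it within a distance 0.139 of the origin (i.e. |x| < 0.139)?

P = 0.923

The normalised bound state is ψ = √κ e^{−κ|x|} with κ = mα/ℏ² = 9.226.
P(|x| < d) = ∫_{−d}^{d} κ e^{−2κ|x|} dx = 1 − e^{−2κd} = 1 − e^{−2.565} = 0.9231.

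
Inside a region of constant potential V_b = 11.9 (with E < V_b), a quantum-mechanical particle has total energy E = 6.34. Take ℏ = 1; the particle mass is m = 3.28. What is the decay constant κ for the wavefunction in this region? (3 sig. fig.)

Since E < V_b the TISE in this region is ψ'' = κ²ψ with κ = √(2m(V_b − E))/ℏ.
κ = √(2 × 3.28 × 5.56) = 6.039.

κ = 6.04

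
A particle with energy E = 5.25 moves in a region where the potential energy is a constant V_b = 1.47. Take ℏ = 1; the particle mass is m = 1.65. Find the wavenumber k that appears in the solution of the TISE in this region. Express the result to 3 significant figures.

With E > V_b the solution is oscillatory, ψ ∝ e^{±ikx} with k = √(2m(E − V_b))/ℏ.
k = √(2 × 1.65 × 3.78) = 3.532.

k = 3.53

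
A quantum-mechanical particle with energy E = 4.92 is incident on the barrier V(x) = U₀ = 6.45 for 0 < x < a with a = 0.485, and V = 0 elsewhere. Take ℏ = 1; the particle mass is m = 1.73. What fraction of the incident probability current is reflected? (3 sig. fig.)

R = 0.719

Since E < U₀ the interior solution is evanescent with decay constant κ = √(2m(U₀ − E))/ℏ = 2.301.
κa = 1.116, sinh(κa) = 1.362.
Matching ψ, ψ′ at both faces gives T = [1 + U₀² sinh²(κa) / (4E(U₀ − E))]⁻¹ = 1/3.564 = 0.281.
R = 1 − T = 0.719.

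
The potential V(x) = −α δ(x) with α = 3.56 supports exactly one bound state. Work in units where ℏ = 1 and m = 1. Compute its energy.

E = -6.34

The bound state is ψ(x) = √κ e^{−κ|x|}. The derivative jump ψ'(0⁺) − ψ'(0⁻) = −(2mα/ℏ²)ψ(0) fixes κ = mα/ℏ² = 3.560.
Then E = −ℏ²κ²/(2m) = −mα²/(2ℏ²) = -6.337.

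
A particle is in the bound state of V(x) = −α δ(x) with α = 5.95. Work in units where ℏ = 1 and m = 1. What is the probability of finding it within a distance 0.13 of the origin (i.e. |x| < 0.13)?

The normalised bound state is ψ = √κ e^{−κ|x|} with κ = mα/ℏ² = 5.950.
P(|x| < d) = ∫_{−d}^{d} κ e^{−2κ|x|} dx = 1 − e^{−2κd} = 1 − e^{−1.547} = 0.7871.

P = 0.787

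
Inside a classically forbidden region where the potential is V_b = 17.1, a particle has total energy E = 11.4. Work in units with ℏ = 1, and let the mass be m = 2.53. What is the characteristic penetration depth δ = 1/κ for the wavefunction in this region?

δ = 0.186

Since E < V_b the TISE in this region is ψ'' = κ²ψ with κ = √(2m(V_b − E))/ℏ.
κ = √(2 × 2.53 × 5.7) = 5.370. The penetration depth is δ = 1/κ = 0.186.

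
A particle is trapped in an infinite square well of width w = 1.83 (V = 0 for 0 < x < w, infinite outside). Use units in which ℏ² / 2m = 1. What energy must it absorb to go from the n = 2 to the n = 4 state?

ΔE = 35.4

E_n = n²π²ℏ²/(2mw²), so ΔE = (4² − 2²) π²ℏ²/(2mw²).
ΔE = 12 × π² / (2 × 0.5 × 1.83²) = 35.37.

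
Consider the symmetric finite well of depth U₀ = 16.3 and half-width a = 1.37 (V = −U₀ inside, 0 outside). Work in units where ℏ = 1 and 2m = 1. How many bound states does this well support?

N = 4

The dimensionless depth is z₀ = a√(2mU₀)/ℏ = 1.37 × √(16.30) = 5.531.
A new bound state (alternating even/odd) appears each time z₀ passes a multiple of π/2, so N = ⌊2z₀/π⌋ + 1 = ⌊3.521⌋ + 1 = 4.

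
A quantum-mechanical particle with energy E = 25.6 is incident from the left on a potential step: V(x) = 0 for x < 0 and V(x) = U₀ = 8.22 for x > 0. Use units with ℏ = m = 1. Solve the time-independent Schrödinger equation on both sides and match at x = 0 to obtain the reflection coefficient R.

R = 0.00932

On each side the TISE gives plane waves with k = √(2m(E − V))/ℏ: k₁ = √(2·1·25.6) = 7.155, k₂ = √(2·1·17.38) = 5.896.
Continuity of ψ and ψ′ at the step yields the reflection amplitude r = (k₁ − k₂)/(k₁ + k₂) = 0.09652; thus R = |r|² = 0.009315, T = 0.9907.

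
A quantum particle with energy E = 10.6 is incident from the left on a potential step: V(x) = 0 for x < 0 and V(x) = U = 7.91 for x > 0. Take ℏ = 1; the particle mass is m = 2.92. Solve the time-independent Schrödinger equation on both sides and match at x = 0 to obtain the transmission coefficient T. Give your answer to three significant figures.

The wavenumbers are k₁ = √(2mE)/ℏ = 7.868 on the left and k₂ = √(2m(E − U))/ℏ = 3.964 on the right.
Continuity of ψ and ψ′ at the step yields the reflection amplitude r = (k₁ − k₂)/(k₁ + k₂) = 0.3300; thus R = |r|² = 0.1089, T = 0.8911.

T = 0.891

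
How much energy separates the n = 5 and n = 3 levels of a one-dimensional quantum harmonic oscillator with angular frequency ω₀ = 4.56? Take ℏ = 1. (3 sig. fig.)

ΔE = 9.12

E_n = ℏω₀(n + ½), so ΔE = (5 − 3) ℏω₀ = 2 × 4.56 = 9.120.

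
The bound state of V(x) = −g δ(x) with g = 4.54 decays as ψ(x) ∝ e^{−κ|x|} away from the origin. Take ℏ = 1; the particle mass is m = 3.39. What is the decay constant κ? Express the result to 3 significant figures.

Integrate −(ℏ²/2m)ψ'' − gδ(x)ψ = Eψ from −ε to +ε: the ψ'' term gives ψ'(0⁺) − ψ'(0⁻) and the δ term gives −(2mg/ℏ²)ψ(0).
With ψ ∝ e^{−κ|x|} this yields −2κ = −2mg/ℏ², so κ = mg/ℏ² = 15.39.

κ = 15.4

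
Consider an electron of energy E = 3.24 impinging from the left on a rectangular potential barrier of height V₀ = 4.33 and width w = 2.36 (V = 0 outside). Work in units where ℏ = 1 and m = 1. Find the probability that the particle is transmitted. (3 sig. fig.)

T = 0.00283

E < V₀: inside the barrier ψ ∝ e^{±κx} with κ = √(2m(V₀ − E))/ℏ = 1.476.
κw = 3.484, sinh(κw) = 16.29.
The exact tunnelling result is T⁻¹ = 1 + V₀² sinh²(κw) / [4E(V₀ − E)] = 353.1, so T = 0.00283.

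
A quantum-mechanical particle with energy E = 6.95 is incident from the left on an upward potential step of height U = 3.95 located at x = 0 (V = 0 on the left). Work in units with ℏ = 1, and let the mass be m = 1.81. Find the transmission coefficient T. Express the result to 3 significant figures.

T = 0.957

The wavenumbers are k₁ = √(2mE)/ℏ = 5.016 on the left and k₂ = √(2m(E − U))/ℏ = 3.295 on the right.
Continuity of ψ and ψ′ at the step yields the reflection amplitude r = (k₁ − k₂)/(k₁ + k₂) = 0.2070; thus R = |r|² = 0.04285, T = 0.9572.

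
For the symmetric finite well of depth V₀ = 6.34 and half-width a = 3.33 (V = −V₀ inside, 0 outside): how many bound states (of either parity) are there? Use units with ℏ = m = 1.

N = 8

The dimensionless depth is z₀ = a√(2mV₀)/ℏ = 3.33 × √(12.68) = 11.86.
A new bound state (alternating even/odd) appears each time z₀ passes a multiple of π/2, so N = ⌊2z₀/π⌋ + 1 = ⌊7.549⌋ + 1 = 8.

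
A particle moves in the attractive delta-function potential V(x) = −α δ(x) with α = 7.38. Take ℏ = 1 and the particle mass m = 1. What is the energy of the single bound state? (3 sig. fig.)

E = -27.2

For x ≠ 0 the bound state is ψ ∝ e^{−κ|x|}; integrating the TISE across the delta gives the cusp condition 2κ = 2mα/ℏ², so κ = 7.380.
Then E = −ℏ²κ²/(2m) = −mα²/(2ℏ²) = -27.23.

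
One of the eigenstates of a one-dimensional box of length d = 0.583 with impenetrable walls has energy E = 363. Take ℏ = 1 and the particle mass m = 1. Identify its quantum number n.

For an infinite well E_n = n²π²ℏ²/(2md²), so n = (d/πℏ)√(2mE).
n = (0.583/π) × √(2 × 1 × 363) = 5.000 → n = 5.

n = 5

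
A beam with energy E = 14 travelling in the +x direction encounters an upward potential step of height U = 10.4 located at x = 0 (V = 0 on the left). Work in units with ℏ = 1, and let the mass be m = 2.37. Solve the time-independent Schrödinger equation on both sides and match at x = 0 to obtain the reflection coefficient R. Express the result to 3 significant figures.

The wavenumbers are k₁ = √(2mE)/ℏ = 8.146 on the left and k₂ = √(2m(E − U))/ℏ = 4.131 on the right.
Matching ψ and ψ′ at x = 0 gives r = (k₁ − k₂)/(k₁ + k₂), so R = r² = 0.1070 and T = 1 − R = 0.8930.

R = 0.107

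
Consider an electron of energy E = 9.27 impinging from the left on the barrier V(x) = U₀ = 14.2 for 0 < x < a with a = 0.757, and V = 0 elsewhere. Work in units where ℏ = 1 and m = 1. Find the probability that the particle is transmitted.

T = 0.0308

Since E < U₀ the interior solution is evanescent with decay constant κ = √(2m(U₀ − E))/ℏ = 3.140.
κa = 2.377, sinh(κa) = 5.340.
The exact tunnelling result is T⁻¹ = 1 + U₀² sinh²(κa) / [4E(U₀ − E)] = 32.45, so T = 0.0308.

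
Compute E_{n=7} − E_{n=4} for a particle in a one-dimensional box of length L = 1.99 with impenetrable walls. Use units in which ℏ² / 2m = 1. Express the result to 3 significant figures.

E_n = n²π²ℏ²/(2mL²), so ΔE = (7² − 4²) π²ℏ²/(2mL²).
ΔE = 33 × π² / (2 × 0.5 × 1.99²) = 82.24.

ΔE = 82.2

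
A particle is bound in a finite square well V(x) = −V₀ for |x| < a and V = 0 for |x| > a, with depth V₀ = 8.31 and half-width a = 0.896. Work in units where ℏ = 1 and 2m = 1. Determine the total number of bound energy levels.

N = 2

The dimensionless depth is z₀ = a√(2mV₀)/ℏ = 0.896 × √(8.310) = 2.583.
A new bound state (alternating even/odd) appears each time z₀ passes a multiple of π/2, so N = ⌊2z₀/π⌋ + 1 = ⌊1.644⌋ + 1 = 2.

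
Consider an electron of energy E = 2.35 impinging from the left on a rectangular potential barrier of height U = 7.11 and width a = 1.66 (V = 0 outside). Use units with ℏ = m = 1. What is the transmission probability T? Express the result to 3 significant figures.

T = 0.000126

E < U: inside the barrier ψ ∝ e^{±κx} with κ = √(2m(U − E))/ℏ = 3.085.
κa = 5.122, sinh(κa) = 83.82.
The exact tunnelling result is T⁻¹ = 1 + U² sinh²(κa) / [4E(U − E)] = 7939, so T = 0.000126.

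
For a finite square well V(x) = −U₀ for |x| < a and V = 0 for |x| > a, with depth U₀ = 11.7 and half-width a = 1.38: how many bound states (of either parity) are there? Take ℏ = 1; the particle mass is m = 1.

The dimensionless depth is z₀ = a√(2mU₀)/ℏ = 1.38 × √(23.40) = 6.676.
A new bound state (alternating even/odd) appears each time z₀ passes a multiple of π/2, so N = ⌊2z₀/π⌋ + 1 = ⌊4.250⌋ + 1 = 5.

N = 5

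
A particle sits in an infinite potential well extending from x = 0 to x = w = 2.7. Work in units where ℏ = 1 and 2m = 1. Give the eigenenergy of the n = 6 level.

E = 48.7

The infinite-well eigenfunctions ψ_n = √(2/w) sin(nπx/w) vanish at both walls, giving E_n = n²π²ℏ²/(2mw²).
E_6 = 6² × π² / (2 × 0.5 × 2.7²) = 48.74.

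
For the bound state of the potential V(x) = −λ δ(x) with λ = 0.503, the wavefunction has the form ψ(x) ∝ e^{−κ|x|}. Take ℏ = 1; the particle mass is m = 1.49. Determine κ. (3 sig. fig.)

κ = 0.749

Integrate −(ℏ²/2m)ψ'' − λδ(x)ψ = Eψ from −ε to +ε: the ψ'' term gives ψ'(0⁺) − ψ'(0⁻) and the δ term gives −(2mλ/ℏ²)ψ(0).
With ψ ∝ e^{−κ|x|} this yields −2κ = −2mλ/ℏ², so κ = mλ/ℏ² = 0.7495.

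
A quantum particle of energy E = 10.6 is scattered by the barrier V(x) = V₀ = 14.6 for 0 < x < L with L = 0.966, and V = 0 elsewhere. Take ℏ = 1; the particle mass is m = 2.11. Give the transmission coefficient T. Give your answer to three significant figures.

T = 0.00114

Since E < V₀ the interior solution is evanescent with decay constant κ = √(2m(V₀ − E))/ℏ = 4.109.
κL = 3.969, sinh(κL) = 26.45.
Matching ψ, ψ′ at both faces gives T = [1 + V₀² sinh²(κL) / (4E(V₀ − E))]⁻¹ = 1/880.4 = 0.00114.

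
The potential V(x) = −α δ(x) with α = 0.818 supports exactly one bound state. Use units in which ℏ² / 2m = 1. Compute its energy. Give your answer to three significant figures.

E = -0.167

For x ≠ 0 the bound state is ψ ∝ e^{−κ|x|}; integrating the TISE across the delta gives the cusp condition 2κ = 2mα/ℏ², so κ = 0.4090.
Then E = −ℏ²κ²/(2m) = −mα²/(2ℏ²) = -0.1673.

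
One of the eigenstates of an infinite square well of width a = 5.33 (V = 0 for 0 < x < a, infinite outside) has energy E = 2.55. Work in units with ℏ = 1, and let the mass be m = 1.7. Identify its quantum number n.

For an infinite well E_n = n²π²ℏ²/(2ma²), so n = (a/πℏ)√(2mE).
n = (5.33/π) × √(2 × 1.7 × 2.55) = 4.996 → n = 5.

n = 5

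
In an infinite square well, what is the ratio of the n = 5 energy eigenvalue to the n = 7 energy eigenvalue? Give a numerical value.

E_n = n²π²ℏ²/(2mL²) so the ratio is n₂²/n₁² = 25/49 = 0.510204.

0.510204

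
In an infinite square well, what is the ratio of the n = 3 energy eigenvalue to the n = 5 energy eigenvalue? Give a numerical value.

0.36

Since E_n ∝ n², the ratio is (3/5)² = 0.36.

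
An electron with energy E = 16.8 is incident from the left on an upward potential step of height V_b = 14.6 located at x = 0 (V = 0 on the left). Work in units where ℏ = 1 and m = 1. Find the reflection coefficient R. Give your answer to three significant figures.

On each side the TISE gives plane waves with k = √(2m(E − V))/ℏ: k₁ = √(2·1·16.8) = 5.797, k₂ = √(2·1·2.2) = 2.098.
Continuity of ψ and ψ′ at the step yields the reflection amplitude r = (k₁ − k₂)/(k₁ + k₂) = 0.4686; thus R = |r|² = 0.2196, T = 0.7804.

R = 0.220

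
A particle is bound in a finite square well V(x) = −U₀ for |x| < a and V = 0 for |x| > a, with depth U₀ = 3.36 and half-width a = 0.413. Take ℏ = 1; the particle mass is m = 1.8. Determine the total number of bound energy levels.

N = 1

Define the well-strength parameter z₀ = (a/ℏ)√(2mU₀) = 0.413 × √(2·1.8·3.36) = 1.436.
A new bound state (alternating even/odd) appears each time z₀ passes a multiple of π/2, so N = ⌊2z₀/π⌋ + 1 = ⌊0.9144⌋ + 1 = 1.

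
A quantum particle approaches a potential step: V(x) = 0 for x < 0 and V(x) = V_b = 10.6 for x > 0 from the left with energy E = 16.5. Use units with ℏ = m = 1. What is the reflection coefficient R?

The wavenumbers are k₁ = √(2mE)/ℏ = 5.745 on the left and k₂ = √(2m(E − V_b))/ℏ = 3.435 on the right.
Matching ψ and ψ′ at x = 0 gives r = (k₁ − k₂)/(k₁ + k₂), so R = r² = 0.06329 and T = 1 − R = 0.9367.

R = 0.0633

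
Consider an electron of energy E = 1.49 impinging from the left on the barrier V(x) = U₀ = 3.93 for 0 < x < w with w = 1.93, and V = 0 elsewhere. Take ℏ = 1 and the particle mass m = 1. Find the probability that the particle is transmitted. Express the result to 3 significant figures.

E < U₀: inside the barrier ψ ∝ e^{±κx} with κ = √(2m(U₀ − E))/ℏ = 2.209.
κw = 4.264, sinh(κw) = 35.52.
Matching ψ, ψ′ at both faces gives T = [1 + U₀² sinh²(κw) / (4E(U₀ − E))]⁻¹ = 1/1341 = 0.000746.

T = 0.000746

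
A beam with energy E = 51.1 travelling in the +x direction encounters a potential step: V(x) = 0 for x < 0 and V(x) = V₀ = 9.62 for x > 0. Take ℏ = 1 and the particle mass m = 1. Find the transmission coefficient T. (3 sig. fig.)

T = 0.997

The wavenumbers are k₁ = √(2mE)/ℏ = 10.11 on the left and k₂ = √(2m(E − V₀))/ℏ = 9.108 on the right.
Matching ψ and ψ′ at x = 0 gives r = (k₁ − k₂)/(k₁ + k₂), so R = r² = 0.002714 and T = 1 − R = 0.9973.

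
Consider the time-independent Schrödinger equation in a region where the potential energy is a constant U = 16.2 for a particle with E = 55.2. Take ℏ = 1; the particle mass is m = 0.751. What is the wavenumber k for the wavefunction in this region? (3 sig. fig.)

k = 7.65

With E > U the solution is oscillatory, ψ ∝ e^{±ikx} with k = √(2m(E − U))/ℏ.
k = √(2 × 0.751 × 39) = 7.654.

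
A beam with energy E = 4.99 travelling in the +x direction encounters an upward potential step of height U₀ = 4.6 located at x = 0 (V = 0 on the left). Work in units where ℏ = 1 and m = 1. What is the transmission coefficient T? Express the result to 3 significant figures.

On each side the TISE gives plane waves with k = √(2m(E − V))/ℏ: k₁ = √(2·1·4.99) = 3.159, k₂ = √(2·1·0.39) = 0.8832.
Continuity of ψ and ψ′ at the step yields the reflection amplitude r = (k₁ − k₂)/(k₁ + k₂) = 0.5630; thus R = |r|² = 0.3170, T = 0.6830.

T = 0.683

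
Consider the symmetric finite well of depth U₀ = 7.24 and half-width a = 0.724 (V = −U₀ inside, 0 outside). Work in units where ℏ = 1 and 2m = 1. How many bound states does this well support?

N = 2

Define the well-strength parameter z₀ = (a/ℏ)√(2mU₀) = 0.724 × √(2·0.5·7.24) = 1.948.
The even/odd transcendental equations gain one root per π/2 in z₀, giving N = 1 + ⌊2z₀/π⌋ = 1 + ⌊1.240⌋ = 2.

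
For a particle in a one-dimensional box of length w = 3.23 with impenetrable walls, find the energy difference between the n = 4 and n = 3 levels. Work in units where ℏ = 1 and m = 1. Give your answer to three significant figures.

E_n = n²π²ℏ²/(2mw²), so ΔE = (4² − 3²) π²ℏ²/(2mw²).
ΔE = 7 × π² / (2 × 1 × 3.23²) = 3.311.

ΔE = 3.31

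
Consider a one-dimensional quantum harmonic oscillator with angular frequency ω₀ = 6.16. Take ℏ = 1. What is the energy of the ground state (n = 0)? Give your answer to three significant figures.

E = 3.08

The oscillator eigenvalues are E_n = ℏω₀(n + ½), so E_0 = 6.16 × 0.5 = 3.080.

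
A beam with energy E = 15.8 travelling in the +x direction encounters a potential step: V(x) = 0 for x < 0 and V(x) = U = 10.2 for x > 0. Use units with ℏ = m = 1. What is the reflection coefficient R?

R = 0.0643

The wavenumbers are k₁ = √(2mE)/ℏ = 5.621 on the left and k₂ = √(2m(E − U))/ℏ = 3.347 on the right.
Matching ψ and ψ′ at x = 0 gives r = (k₁ − k₂)/(k₁ + k₂), so R = r² = 0.06434 and T = 1 − R = 0.9357.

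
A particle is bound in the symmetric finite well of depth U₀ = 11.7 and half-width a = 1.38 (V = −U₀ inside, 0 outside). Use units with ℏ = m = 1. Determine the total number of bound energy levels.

N = 5

Define the well-strength parameter z₀ = (a/ℏ)√(2mU₀) = 1.38 × √(2·1·11.7) = 6.676.
The even/odd transcendental equations gain one root per π/2 in z₀, giving N = 1 + ⌊2z₀/π⌋ = 1 + ⌊4.250⌋ = 5.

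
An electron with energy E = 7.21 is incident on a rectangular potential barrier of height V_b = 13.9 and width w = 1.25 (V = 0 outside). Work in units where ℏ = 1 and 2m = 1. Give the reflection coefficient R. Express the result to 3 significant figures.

R = 0.994

Since E < V_b the interior solution is evanescent with decay constant κ = √(2m(V_b − E))/ℏ = 2.587.
κw = 3.233, sinh(κw) = 12.66.
Matching ψ, ψ′ at both faces gives T = [1 + V_b² sinh²(κw) / (4E(V_b − E))]⁻¹ = 1/161.5 = 0.00619.
R = 1 − T = 0.994.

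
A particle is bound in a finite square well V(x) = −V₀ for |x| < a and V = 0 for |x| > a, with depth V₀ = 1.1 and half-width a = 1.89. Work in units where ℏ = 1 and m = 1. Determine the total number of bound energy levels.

Define the well-strength parameter z₀ = (a/ℏ)√(2mV₀) = 1.89 × √(2·1·1.1) = 2.803.
A new bound state (alternating even/odd) appears each time z₀ passes a multiple of π/2, so N = ⌊2z₀/π⌋ + 1 = ⌊1.785⌋ + 1 = 2.

N = 2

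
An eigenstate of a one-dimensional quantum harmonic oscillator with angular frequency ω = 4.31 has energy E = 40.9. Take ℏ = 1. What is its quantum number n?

E_n = ℏω(n + ½) ⇒ n = E/(ℏω) − ½ = 40.9/4.31 − 0.5 = 8.990 → n = 9.

n = 9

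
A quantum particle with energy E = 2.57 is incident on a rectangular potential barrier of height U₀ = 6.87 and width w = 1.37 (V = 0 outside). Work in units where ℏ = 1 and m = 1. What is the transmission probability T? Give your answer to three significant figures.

Since E < U₀ the interior solution is evanescent with decay constant κ = √(2m(U₀ − E))/ℏ = 2.933.
κw = 4.018, sinh(κw) = 27.78.
Matching ψ, ψ′ at both faces gives T = [1 + U₀² sinh²(κw) / (4E(U₀ − E))]⁻¹ = 1/824.7 = 0.00121.

T = 0.00121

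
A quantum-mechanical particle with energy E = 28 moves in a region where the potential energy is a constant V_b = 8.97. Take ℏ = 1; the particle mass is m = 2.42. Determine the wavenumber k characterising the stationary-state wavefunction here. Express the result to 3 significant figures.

k = 9.60

With E > V_b the solution is oscillatory, ψ ∝ e^{±ikx} with k = √(2m(E − V_b))/ℏ.
k = √(2 × 2.42 × 19.03) = 9.597.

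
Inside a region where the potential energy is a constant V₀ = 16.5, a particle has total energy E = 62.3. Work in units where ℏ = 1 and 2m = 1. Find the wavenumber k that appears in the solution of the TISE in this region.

With E > V₀ the solution is oscillatory, ψ ∝ e^{±ikx} with k = √(2m(E − V₀))/ℏ.
k = √(2 × 0.5 × 45.8) = 6.768.

k = 6.77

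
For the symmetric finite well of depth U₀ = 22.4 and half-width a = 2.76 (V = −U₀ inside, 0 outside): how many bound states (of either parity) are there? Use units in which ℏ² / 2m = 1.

N = 9

Define the well-strength parameter z₀ = (a/ℏ)√(2mU₀) = 2.76 × √(2·0.5·22.4) = 13.06.
A new bound state (alternating even/odd) appears each time z₀ passes a multiple of π/2, so N = ⌊2z₀/π⌋ + 1 = ⌊8.316⌋ + 1 = 9.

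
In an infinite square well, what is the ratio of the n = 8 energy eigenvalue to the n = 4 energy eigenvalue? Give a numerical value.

4

E_n = n²π²ℏ²/(2mL²) so the ratio is n₂²/n₁² = 64/16 = 4.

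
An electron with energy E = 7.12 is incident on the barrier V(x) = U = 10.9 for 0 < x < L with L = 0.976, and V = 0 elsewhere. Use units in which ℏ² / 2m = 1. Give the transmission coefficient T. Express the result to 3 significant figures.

Since E < U the interior solution is evanescent with decay constant κ = √(2m(U − E))/ℏ = 1.944.
κL = 1.898, sinh(κL) = 3.260.
Matching ψ, ψ′ at both faces gives T = [1 + U² sinh²(κL) / (4E(U − E))]⁻¹ = 1/12.73 = 0.0786.

T = 0.0786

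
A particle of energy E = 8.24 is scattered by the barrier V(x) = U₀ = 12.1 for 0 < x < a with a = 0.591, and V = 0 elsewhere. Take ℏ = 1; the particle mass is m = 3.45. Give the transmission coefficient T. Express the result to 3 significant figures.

T = 0.00777

Since E < U₀ the interior solution is evanescent with decay constant κ = √(2m(U₀ − E))/ℏ = 5.161.
κa = 3.050, sinh(κa) = 10.53.
Matching ψ, ψ′ at both faces gives T = [1 + U₀² sinh²(κa) / (4E(U₀ − E))]⁻¹ = 1/128.7 = 0.00777.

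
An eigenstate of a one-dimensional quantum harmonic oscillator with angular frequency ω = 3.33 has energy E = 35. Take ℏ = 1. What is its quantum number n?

Invert E_n = (n + ½)ℏω: n = E/ℏω − ½ = 10.011, so n = 10.

n = 10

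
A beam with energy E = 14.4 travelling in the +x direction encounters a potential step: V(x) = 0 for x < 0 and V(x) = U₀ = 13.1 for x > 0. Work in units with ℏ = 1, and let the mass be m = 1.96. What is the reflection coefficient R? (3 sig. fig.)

The wavenumbers are k₁ = √(2mE)/ℏ = 7.513 on the left and k₂ = √(2m(E − U₀))/ℏ = 2.257 on the right.
Matching ψ and ψ′ at x = 0 gives r = (k₁ − k₂)/(k₁ + k₂), so R = r² = 0.2894 and T = 1 − R = 0.7106.

R = 0.289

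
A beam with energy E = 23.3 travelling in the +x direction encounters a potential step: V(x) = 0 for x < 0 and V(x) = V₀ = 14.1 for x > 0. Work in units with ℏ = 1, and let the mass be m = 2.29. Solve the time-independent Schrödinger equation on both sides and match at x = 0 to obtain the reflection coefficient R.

On each side the TISE gives plane waves with k = √(2m(E − V))/ℏ: k₁ = √(2·2.29·23.3) = 10.33, k₂ = √(2·2.29·9.2) = 6.491.
Continuity of ψ and ψ′ at the step yields the reflection amplitude r = (k₁ − k₂)/(k₁ + k₂) = 0.2282; thus R = |r|² = 0.05209, T = 0.9479.

R = 0.0521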